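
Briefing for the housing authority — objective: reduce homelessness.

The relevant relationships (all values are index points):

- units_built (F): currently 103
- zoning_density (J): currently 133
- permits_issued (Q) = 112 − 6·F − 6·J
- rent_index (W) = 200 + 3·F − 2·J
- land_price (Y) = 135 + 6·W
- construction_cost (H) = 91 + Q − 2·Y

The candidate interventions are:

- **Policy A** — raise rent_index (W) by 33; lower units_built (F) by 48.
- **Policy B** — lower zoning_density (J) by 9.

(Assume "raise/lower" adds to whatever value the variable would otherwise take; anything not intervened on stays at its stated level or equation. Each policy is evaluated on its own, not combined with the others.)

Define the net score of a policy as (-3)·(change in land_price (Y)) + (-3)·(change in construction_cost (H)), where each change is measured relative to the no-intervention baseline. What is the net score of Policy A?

Baseline:
  F = 103
  J = 133
  Q = 112 − 6·103 − 6·133 = -1304
  W = 200 + 3·103 − 2·133 = 243
  Y = 135 + 6·243 = 1593
  H = 91 + (-1304) − 2·1593 = -4399
Policy A (W + 33, F − 48):
  F = 103 − 48 = 55
  J = 133
  Q = 112 − 6·55 − 6·133 = -1016
  W = 200 + 3·55 − 2·133 (+33 from intervention) = 132
  Y = 135 + 6·132 = 927
  H = 91 + (-1016) − 2·927 = -2779
ΔY = 927 − 1593 = -666; ΔH = -2779 − (-4399) = 1620
Score = (-3)·(-666) + (-3)·1620 = -2862

-2862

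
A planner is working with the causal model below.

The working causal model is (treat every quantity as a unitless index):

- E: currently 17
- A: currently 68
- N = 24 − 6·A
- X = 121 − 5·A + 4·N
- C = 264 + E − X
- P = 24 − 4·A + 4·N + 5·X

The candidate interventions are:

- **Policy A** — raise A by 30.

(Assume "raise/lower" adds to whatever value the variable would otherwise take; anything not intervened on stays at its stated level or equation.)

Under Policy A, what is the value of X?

-2625

Policy A (A + 30):
  A = 68 + 30 = 98
  N = 24 − 6·98 = -564
  X = 121 − 5·98 + 4·(-564) = -2625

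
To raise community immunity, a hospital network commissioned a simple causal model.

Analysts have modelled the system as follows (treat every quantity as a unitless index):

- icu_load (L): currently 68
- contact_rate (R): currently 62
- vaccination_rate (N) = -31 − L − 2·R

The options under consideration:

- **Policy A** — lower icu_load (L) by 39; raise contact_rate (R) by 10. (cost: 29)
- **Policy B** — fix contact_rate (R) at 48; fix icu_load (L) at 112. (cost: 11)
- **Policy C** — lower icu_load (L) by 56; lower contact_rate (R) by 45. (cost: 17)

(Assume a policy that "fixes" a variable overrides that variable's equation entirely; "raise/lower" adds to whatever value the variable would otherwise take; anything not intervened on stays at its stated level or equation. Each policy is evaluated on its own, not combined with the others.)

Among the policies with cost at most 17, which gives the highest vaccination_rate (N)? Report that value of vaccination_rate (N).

-77

Policy B (R := 48, L := 112):
  L = 112
  R = 48
  N = -31 − 112 − 2·48 = -239
Policy C (L − 56, R − 45):
  L = 68 − 56 = 12
  R = 62 − 45 = 17
  N = -31 − 12 − 2·17 = -77
Comparing — Policy B: N=-239, Policy C: N=-77. Highest is -77 (Policy C).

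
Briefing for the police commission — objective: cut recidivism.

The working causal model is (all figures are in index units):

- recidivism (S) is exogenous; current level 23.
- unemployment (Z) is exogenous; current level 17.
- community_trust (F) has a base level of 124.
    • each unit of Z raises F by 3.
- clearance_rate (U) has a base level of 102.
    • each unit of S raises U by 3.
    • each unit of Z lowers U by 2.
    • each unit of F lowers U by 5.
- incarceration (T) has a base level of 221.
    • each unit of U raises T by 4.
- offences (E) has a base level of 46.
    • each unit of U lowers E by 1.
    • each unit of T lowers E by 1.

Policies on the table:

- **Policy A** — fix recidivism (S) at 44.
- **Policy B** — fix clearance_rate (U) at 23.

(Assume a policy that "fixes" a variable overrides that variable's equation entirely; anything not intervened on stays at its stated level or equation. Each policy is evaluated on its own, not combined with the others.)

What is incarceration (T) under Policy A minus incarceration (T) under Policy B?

Policy A (S := 44):
  S = 44
  Z = 17
  F = 124 + 3·17 = 175
  U = 102 + 3·44 − 2·17 − 5·175 = -675
  T = 221 + 4·(-675) = -2479
Policy B (U := 23):
  S = 23
  Z = 17
  F = 124 + 3·17 = 175
  U = 23
  T = 221 + 4·23 = 313
T: -2479 − 313 = -2792

-2792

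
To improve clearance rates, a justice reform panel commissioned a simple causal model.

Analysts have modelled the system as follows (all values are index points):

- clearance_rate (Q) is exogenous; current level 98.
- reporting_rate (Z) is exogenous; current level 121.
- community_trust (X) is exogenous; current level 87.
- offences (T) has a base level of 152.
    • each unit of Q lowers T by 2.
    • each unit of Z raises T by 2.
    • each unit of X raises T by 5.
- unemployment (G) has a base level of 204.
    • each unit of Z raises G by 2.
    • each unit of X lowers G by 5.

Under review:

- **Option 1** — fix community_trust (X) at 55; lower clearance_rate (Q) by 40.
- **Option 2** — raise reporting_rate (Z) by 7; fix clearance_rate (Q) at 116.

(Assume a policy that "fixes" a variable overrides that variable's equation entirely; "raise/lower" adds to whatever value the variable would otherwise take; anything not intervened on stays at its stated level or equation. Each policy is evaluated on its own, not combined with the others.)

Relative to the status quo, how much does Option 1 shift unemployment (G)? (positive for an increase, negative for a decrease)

Baseline:
  Z = 121
  X = 87
  G = 204 + 2·121 − 5·87 = 11
Option 1 (X := 55, Q − 40):
  Z = 121
  X = 55
  G = 204 + 2·121 − 5·55 = 171
Change in G: 171 − 11 = 160

160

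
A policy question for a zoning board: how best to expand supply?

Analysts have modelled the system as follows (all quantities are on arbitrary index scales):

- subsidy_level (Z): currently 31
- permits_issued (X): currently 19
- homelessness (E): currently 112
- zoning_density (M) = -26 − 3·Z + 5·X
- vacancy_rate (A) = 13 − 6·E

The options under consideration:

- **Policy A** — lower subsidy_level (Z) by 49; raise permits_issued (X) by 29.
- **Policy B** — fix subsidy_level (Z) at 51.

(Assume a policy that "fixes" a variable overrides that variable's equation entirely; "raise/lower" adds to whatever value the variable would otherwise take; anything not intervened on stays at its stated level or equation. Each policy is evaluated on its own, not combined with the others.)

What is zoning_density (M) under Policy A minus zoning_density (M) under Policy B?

Policy A (Z − 49, X + 29):
  Z = 31 − 49 = -18
  X = 19 + 29 = 48
  M = -26 − 3·(-18) + 5·48 = 268
Policy B (Z := 51):
  Z = 51
  X = 19
  M = -26 − 3·51 + 5·19 = -84
M: 268 − (-84) = 352

352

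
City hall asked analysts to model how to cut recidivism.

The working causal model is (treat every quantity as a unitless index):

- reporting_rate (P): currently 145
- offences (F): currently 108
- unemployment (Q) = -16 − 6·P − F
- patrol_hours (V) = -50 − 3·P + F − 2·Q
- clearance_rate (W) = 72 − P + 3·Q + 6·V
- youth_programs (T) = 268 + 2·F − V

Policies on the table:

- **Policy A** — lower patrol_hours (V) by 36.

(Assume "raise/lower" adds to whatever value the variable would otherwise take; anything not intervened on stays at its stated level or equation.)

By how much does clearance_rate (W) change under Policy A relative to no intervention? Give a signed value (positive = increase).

Baseline:
  P = 145
  F = 108
  Q = -16 − 6·145 − 108 = -994
  V = -50 − 3·145 + 108 − 2·(-994) = 1611
  W = 72 − 145 + 3·(-994) + 6·1611 = 6611
Policy A (V − 36):
  P = 145
  F = 108
  Q = -16 − 6·145 − 108 = -994
  V = -50 − 3·145 + 108 − 2·(-994) (−36 from intervention) = 1575
  W = 72 − 145 + 3·(-994) + 6·1575 = 6395
Change in W: 6395 − 6611 = -216

-216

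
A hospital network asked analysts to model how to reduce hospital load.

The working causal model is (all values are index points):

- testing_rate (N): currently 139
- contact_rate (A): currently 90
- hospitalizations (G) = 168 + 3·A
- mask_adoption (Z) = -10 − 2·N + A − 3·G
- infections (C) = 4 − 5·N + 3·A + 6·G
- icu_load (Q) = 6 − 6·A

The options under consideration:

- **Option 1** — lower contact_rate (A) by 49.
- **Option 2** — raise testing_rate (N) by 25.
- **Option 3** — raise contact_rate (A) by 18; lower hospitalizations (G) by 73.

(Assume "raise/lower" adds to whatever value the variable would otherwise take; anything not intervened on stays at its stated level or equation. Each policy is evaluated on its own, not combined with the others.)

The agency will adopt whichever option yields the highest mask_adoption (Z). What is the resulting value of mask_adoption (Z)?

-1120

Option 1 (A − 49):
  N = 139
  A = 90 − 49 = 41
  G = 168 + 3·41 = 291
  Z = -10 − 2·139 + 41 − 3·291 = -1120
Option 2 (N + 25):
  N = 139 + 25 = 164
  A = 90
  G = 168 + 3·90 = 438
  Z = -10 − 2·164 + 90 − 3·438 = -1562
Option 3 (A + 18, G − 73):
  N = 139
  A = 90 + 18 = 108
  G = 168 + 3·108 (−73 from intervention) = 419
  Z = -10 − 2·139 + 108 − 3·419 = -1437
Comparing — Option 1: Z=-1120, Option 2: Z=-1562, Option 3: Z=-1437. Highest is -1120 (Option 1).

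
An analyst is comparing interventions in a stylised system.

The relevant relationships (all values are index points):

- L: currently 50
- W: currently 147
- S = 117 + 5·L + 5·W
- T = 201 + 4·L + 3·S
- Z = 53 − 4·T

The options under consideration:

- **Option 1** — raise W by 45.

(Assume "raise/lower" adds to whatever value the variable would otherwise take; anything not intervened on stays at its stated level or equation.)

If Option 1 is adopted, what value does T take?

4382

Option 1 (W + 45):
  L = 50
  W = 147 + 45 = 192
  S = 117 + 5·50 + 5·192 = 1327
  T = 201 + 4·50 + 3·1327 = 4382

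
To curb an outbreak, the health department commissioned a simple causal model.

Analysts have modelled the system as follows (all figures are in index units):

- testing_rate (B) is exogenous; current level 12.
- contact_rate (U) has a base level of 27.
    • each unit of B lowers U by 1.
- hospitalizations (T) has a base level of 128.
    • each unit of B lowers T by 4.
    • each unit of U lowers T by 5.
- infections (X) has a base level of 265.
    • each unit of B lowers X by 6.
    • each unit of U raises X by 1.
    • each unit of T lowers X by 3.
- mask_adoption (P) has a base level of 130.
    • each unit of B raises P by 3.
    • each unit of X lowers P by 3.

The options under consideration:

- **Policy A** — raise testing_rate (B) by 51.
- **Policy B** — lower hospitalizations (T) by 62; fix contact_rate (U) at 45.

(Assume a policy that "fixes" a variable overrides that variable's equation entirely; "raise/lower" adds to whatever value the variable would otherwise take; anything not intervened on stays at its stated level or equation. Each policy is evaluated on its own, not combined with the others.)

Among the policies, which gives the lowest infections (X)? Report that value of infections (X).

-317

Policy A (B + 51):
  B = 12 + 51 = 63
  U = 27 − 63 = -36
  T = 128 − 4·63 − 5·(-36) = 56
  X = 265 − 6·63 + (-36) − 3·56 = -317
Policy B (T − 62, U := 45):
  B = 12
  U = 45
  T = 128 − 4·12 − 5·45 (−62 from intervention) = -207
  X = 265 − 6·12 + 45 − 3·(-207) = 859
Comparing — Policy A: X=-317, Policy B: X=859. Lowest is -317 (Policy A).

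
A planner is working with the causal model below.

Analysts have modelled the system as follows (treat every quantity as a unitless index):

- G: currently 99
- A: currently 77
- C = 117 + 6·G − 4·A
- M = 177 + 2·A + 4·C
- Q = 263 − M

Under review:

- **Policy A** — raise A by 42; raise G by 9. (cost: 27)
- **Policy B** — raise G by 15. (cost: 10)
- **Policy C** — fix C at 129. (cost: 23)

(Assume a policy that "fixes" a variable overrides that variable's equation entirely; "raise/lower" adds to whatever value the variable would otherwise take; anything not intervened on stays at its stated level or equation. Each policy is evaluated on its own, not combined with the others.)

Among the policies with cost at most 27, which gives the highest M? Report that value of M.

Policy A (A + 42, G + 9):
  G = 99 + 9 = 108
  A = 77 + 42 = 119
  C = 117 + 6·108 − 4·119 = 289
  M = 177 + 2·119 + 4·289 = 1571
Policy B (G + 15):
  G = 99 + 15 = 114
  A = 77
  C = 117 + 6·114 − 4·77 = 493
  M = 177 + 2·77 + 4·493 = 2303
Policy C (C := 129):
  G = 99
  A = 77
  C = 129
  M = 177 + 2·77 + 4·129 = 847
Comparing — Policy A: M=1571, Policy B: M=2303, Policy C: M=847. Highest is 2303 (Policy B).

2303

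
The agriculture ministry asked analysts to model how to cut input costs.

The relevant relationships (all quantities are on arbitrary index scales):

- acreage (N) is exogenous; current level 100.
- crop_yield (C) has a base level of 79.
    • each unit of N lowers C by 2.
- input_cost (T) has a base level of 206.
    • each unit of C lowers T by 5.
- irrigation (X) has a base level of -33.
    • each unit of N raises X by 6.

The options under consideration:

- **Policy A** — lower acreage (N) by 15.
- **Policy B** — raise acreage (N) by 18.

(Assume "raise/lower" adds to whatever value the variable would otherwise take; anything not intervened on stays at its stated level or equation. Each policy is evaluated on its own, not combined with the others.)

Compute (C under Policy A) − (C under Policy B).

66

Policy A (N − 15):
  N = 100 − 15 = 85
  C = 79 − 2·85 = -91
Policy B (N + 18):
  N = 100 + 18 = 118
  C = 79 − 2·118 = -157
C: -91 − (-157) = 66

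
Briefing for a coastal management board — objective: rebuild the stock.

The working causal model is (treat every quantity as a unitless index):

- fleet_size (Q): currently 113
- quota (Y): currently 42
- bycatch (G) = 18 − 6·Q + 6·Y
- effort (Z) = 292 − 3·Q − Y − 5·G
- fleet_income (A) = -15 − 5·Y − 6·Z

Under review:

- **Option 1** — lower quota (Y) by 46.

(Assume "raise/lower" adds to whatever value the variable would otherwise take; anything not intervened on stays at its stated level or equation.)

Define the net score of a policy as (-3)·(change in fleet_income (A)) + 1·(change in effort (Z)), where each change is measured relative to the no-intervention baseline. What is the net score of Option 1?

26404

Baseline:
  Q = 113
  Y = 42
  G = 18 − 6·113 + 6·42 = -408
  Z = 292 − 3·113 − 42 − 5·(-408) = 1951
  A = -15 − 5·42 − 6·1951 = -11931
Option 1 (Y − 46):
  Q = 113
  Y = 42 − 46 = -4
  G = 18 − 6·113 + 6·(-4) = -684
  Z = 292 − 3·113 − (-4) − 5·(-684) = 3377
  A = -15 − 5·(-4) − 6·3377 = -20257
ΔA = -20257 − (-11931) = -8326; ΔZ = 3377 − 1951 = 1426
Score = (-3)·(-8326) + 1·1426 = 26404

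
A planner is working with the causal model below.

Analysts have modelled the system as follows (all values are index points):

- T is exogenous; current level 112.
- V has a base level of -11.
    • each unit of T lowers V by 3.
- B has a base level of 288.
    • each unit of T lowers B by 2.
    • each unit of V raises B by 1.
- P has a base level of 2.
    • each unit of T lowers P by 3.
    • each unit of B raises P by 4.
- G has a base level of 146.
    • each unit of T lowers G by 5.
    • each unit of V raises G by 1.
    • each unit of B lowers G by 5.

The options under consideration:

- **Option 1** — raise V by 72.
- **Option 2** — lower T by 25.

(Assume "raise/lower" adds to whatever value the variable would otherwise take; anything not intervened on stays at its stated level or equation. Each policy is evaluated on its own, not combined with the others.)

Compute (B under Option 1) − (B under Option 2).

Option 1 (V + 72):
  T = 112
  V = -11 − 3·112 (+72 from intervention) = -275
  B = 288 − 2·112 + (-275) = -211
Option 2 (T − 25):
  T = 112 − 25 = 87
  V = -11 − 3·87 = -272
  B = 288 − 2·87 + (-272) = -158
B: -211 − (-158) = -53

-53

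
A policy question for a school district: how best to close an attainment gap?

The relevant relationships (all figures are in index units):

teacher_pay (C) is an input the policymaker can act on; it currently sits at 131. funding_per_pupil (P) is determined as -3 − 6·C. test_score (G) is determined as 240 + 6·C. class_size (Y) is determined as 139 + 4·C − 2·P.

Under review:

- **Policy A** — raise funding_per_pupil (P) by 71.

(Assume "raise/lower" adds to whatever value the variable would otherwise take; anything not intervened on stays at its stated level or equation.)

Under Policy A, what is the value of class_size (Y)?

2099

Policy A (P + 71):
  C = 131
  P = -3 − 6·131 (+71 from intervention) = -718
  Y = 139 + 4·131 − 2·(-718) = 2099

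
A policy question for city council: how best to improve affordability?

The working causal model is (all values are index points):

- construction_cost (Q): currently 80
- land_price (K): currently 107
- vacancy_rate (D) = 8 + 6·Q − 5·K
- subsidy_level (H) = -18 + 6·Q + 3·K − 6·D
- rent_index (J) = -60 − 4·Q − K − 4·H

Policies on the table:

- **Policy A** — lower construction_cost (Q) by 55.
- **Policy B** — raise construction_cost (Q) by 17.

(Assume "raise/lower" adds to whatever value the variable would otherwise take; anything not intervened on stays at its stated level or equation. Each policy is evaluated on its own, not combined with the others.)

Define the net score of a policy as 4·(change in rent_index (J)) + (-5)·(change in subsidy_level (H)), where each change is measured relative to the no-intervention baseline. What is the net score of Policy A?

-33770

Baseline:
  Q = 80
  K = 107
  D = 8 + 6·80 − 5·107 = -47
  H = -18 + 6·80 + 3·107 − 6·(-47) = 1065
  J = -60 − 4·80 − 107 − 4·1065 = -4747
Policy A (Q − 55):
  Q = 80 − 55 = 25
  K = 107
  D = 8 + 6·25 − 5·107 = -377
  H = -18 + 6·25 + 3·107 − 6·(-377) = 2715
  J = -60 − 4·25 − 107 − 4·2715 = -11127
ΔJ = -11127 − (-4747) = -6380; ΔH = 2715 − 1065 = 1650
Score = 4·(-6380) + (-5)·1650 = -33770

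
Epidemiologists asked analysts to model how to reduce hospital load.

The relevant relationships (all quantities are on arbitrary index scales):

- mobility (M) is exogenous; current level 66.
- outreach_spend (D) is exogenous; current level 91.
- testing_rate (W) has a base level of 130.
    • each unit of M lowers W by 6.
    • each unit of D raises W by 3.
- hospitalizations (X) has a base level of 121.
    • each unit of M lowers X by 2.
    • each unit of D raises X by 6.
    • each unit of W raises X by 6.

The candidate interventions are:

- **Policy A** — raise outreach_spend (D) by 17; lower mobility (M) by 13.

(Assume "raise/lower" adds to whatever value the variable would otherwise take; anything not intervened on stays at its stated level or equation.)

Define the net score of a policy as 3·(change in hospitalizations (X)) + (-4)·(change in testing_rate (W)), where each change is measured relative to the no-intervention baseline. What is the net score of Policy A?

Baseline:
  M = 66
  D = 91
  W = 130 − 6·66 + 3·91 = 7
  X = 121 − 2·66 + 6·91 + 6·7 = 577
Policy A (D + 17, M − 13):
  M = 66 − 13 = 53
  D = 91 + 17 = 108
  W = 130 − 6·53 + 3·108 = 136
  X = 121 − 2·53 + 6·108 + 6·136 = 1479
ΔX = 1479 − 577 = 902; ΔW = 136 − 7 = 129
Score = 3·902 + (-4)·129 = 2190

2190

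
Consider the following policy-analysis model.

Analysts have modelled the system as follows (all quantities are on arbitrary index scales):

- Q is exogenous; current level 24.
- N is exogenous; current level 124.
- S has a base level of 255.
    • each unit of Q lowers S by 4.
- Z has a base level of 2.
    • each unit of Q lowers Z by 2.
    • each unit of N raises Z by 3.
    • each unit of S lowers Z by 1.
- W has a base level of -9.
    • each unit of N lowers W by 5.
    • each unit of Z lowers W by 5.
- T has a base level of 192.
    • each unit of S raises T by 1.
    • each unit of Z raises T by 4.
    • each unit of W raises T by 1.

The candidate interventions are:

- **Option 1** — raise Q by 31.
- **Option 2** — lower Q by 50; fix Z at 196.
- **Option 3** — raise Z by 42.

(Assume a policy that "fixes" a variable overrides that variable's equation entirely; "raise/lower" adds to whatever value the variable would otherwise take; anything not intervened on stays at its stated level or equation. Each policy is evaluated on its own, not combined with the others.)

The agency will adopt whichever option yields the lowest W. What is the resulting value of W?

Option 1 (Q + 31):
  Q = 24 + 31 = 55
  N = 124
  S = 255 − 4·55 = 35
  Z = 2 − 2·55 + 3·124 − 35 = 229
  W = -9 − 5·124 − 5·229 = -1774
Option 2 (Q − 50, Z := 196):
  Q = 24 − 50 = -26
  N = 124
  S = 255 − 4·(-26) = 359
  Z = 196
  W = -9 − 5·124 − 5·196 = -1609
Option 3 (Z + 42):
  Q = 24
  N = 124
  S = 255 − 4·24 = 159
  Z = 2 − 2·24 + 3·124 − 159 (+42 from intervention) = 209
  W = -9 − 5·124 − 5·209 = -1674
Comparing — Option 1: W=-1774, Option 2: W=-1609, Option 3: W=-1674. Lowest is -1774 (Option 1).

-1774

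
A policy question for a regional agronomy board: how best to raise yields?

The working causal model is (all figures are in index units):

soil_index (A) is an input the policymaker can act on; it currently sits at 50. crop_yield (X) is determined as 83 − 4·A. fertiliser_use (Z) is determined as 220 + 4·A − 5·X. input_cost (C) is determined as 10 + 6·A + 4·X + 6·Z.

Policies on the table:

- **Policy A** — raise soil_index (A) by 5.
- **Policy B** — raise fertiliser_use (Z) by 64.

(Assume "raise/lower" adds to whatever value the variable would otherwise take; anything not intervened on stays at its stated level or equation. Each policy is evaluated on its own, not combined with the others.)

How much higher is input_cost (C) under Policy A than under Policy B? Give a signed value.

286

Policy A (A + 5):
  A = 50 + 5 = 55
  X = 83 − 4·55 = -137
  Z = 220 + 4·55 − 5·(-137) = 1125
  C = 10 + 6·55 + 4·(-137) + 6·1125 = 6542
Policy B (Z + 64):
  A = 50
  X = 83 − 4·50 = -117
  Z = 220 + 4·50 − 5·(-117) (+64 from intervention) = 1069
  C = 10 + 6·50 + 4·(-117) + 6·1069 = 6256
C: 6542 − 6256 = 286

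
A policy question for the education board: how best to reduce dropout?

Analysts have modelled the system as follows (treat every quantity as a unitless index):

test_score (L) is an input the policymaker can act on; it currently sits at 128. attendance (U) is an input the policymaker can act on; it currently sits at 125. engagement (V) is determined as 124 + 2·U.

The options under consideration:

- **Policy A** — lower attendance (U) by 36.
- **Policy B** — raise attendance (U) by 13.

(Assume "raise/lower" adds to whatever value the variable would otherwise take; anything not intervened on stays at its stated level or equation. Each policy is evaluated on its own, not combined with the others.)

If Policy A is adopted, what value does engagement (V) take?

302

Policy A (U − 36):
  U = 125 − 36 = 89
  V = 124 + 2·89 = 302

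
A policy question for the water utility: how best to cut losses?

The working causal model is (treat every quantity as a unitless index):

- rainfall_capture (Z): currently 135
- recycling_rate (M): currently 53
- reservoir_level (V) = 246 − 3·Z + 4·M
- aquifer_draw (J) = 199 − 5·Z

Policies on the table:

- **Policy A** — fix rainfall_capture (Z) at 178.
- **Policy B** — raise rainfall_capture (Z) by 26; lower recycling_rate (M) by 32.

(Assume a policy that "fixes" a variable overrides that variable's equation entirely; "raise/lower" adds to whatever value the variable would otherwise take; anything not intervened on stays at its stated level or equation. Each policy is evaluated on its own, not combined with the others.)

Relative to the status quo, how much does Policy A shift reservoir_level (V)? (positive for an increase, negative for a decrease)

Baseline:
  Z = 135
  M = 53
  V = 246 − 3·135 + 4·53 = 53
Policy A (Z := 178):
  Z = 178
  M = 53
  V = 246 − 3·178 + 4·53 = -76
Change in V: -76 − 53 = -129

-129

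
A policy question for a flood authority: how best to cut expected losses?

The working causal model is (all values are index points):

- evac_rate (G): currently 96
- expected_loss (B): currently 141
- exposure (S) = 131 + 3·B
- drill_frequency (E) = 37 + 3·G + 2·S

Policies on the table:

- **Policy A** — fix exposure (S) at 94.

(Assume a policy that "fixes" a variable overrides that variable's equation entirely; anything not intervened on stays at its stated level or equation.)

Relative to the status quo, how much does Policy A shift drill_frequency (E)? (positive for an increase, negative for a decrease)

Baseline:
  G = 96
  B = 141
  S = 131 + 3·141 = 554
  E = 37 + 3·96 + 2·554 = 1433
Policy A (S := 94):
  G = 96
  B = 141
  S = 94
  E = 37 + 3·96 + 2·94 = 513
Change in E: 513 − 1433 = -920

-920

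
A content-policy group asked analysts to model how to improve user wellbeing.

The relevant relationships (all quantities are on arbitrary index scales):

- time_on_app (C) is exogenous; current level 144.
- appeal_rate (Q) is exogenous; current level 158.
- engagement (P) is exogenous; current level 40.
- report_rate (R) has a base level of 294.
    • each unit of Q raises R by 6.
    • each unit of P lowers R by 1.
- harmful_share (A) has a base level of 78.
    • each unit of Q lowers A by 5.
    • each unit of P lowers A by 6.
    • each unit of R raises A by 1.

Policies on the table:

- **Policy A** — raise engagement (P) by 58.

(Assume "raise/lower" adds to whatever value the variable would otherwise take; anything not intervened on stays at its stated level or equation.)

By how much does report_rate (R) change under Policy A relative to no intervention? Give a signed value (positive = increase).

Baseline:
  Q = 158
  P = 40
  R = 294 + 6·158 − 40 = 1202
Policy A (P + 58):
  Q = 158
  P = 40 + 58 = 98
  R = 294 + 6·158 − 98 = 1144
Change in R: 1144 − 1202 = -58

-58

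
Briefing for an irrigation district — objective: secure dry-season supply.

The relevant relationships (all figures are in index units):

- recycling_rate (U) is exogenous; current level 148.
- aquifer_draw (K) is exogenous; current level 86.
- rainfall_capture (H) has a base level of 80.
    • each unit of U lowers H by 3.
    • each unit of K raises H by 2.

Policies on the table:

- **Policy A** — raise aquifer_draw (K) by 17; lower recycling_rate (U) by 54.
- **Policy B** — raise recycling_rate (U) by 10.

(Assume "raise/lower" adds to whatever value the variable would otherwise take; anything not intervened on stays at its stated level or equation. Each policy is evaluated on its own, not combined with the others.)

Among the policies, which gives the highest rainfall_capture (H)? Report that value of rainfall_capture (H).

Policy A (K + 17, U − 54):
  U = 148 − 54 = 94
  K = 86 + 17 = 103
  H = 80 − 3·94 + 2·103 = 4
Policy B (U + 10):
  U = 148 + 10 = 158
  K = 86
  H = 80 − 3·158 + 2·86 = -222
Comparing — Policy A: H=4, Policy B: H=-222. Highest is 4 (Policy A).

4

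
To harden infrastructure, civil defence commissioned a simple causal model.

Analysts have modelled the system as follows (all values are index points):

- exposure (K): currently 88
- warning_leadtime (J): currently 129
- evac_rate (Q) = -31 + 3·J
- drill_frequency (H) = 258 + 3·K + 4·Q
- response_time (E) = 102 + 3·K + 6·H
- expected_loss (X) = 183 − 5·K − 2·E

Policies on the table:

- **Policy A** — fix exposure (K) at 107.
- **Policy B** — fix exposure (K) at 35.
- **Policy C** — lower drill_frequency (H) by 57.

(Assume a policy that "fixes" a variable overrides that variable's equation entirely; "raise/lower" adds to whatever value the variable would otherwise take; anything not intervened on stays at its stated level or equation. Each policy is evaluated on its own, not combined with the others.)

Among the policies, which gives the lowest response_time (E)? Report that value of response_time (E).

Policy A (K := 107):
  K = 107
  J = 129
  Q = -31 + 3·129 = 356
  H = 258 + 3·107 + 4·356 = 2003
  E = 102 + 3·107 + 6·2003 = 12441
Policy B (K := 35):
  K = 35
  J = 129
  Q = -31 + 3·129 = 356
  H = 258 + 3·35 + 4·356 = 1787
  E = 102 + 3·35 + 6·1787 = 10929
Policy C (H − 57):
  K = 88
  J = 129
  Q = -31 + 3·129 = 356
  H = 258 + 3·88 + 4·356 (−57 from intervention) = 1889
  E = 102 + 3·88 + 6·1889 = 11700
Comparing — Policy A: E=12441, Policy B: E=10929, Policy C: E=11700. Lowest is 10929 (Policy B).

10929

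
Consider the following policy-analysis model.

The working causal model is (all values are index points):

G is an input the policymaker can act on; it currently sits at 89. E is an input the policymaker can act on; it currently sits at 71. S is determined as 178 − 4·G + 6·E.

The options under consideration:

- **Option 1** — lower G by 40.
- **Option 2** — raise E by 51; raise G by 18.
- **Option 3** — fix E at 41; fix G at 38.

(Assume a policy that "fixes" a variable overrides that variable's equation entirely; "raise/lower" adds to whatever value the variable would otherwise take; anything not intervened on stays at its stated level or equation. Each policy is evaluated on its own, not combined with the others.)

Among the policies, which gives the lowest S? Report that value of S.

272

Option 1 (G − 40):
  G = 89 − 40 = 49
  E = 71
  S = 178 − 4·49 + 6·71 = 408
Option 2 (E + 51, G + 18):
  G = 89 + 18 = 107
  E = 71 + 51 = 122
  S = 178 − 4·107 + 6·122 = 482
Option 3 (E := 41, G := 38):
  G = 38
  E = 41
  S = 178 − 4·38 + 6·41 = 272
Comparing — Option 1: S=408, Option 2: S=482, Option 3: S=272. Lowest is 272 (Option 3).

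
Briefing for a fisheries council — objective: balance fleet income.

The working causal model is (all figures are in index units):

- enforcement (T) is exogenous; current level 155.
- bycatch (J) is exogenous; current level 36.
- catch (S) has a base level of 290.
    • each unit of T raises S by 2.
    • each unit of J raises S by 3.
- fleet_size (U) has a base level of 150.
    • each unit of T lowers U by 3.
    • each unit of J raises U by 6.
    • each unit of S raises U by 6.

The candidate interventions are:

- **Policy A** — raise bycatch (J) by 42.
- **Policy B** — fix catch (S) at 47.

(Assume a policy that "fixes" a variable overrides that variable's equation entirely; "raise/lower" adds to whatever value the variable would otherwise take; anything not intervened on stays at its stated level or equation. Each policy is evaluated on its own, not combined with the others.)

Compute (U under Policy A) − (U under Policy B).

4974

Policy A (J + 42):
  T = 155
  J = 36 + 42 = 78
  S = 290 + 2·155 + 3·78 = 834
  U = 150 − 3·155 + 6·78 + 6·834 = 5157
Policy B (S := 47):
  T = 155
  J = 36
  S = 47
  U = 150 − 3·155 + 6·36 + 6·47 = 183
U: 5157 − 183 = 4974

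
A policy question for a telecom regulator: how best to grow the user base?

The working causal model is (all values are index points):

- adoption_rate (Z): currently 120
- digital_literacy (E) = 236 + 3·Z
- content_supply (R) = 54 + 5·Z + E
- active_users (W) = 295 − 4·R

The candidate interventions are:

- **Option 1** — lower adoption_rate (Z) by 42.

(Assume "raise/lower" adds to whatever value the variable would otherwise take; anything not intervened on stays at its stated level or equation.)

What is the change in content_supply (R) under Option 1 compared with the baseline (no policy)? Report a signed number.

Baseline:
  Z = 120
  E = 236 + 3·120 = 596
  R = 54 + 5·120 + 596 = 1250
Option 1 (Z − 42):
  Z = 120 − 42 = 78
  E = 236 + 3·78 = 470
  R = 54 + 5·78 + 470 = 914
Change in R: 914 − 1250 = -336

-336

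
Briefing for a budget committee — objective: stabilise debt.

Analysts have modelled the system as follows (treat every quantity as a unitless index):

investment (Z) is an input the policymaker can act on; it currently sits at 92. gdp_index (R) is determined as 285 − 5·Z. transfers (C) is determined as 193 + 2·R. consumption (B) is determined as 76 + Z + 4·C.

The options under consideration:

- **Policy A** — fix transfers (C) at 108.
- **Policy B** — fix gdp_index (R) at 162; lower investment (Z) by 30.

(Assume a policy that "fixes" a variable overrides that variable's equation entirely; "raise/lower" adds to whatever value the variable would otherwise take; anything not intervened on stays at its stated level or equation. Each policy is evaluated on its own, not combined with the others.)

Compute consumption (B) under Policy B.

Policy B (R := 162, Z − 30):
  Z = 92 − 30 = 62
  R = 162
  C = 193 + 2·162 = 517
  B = 76 + 62 + 4·517 = 2206

2206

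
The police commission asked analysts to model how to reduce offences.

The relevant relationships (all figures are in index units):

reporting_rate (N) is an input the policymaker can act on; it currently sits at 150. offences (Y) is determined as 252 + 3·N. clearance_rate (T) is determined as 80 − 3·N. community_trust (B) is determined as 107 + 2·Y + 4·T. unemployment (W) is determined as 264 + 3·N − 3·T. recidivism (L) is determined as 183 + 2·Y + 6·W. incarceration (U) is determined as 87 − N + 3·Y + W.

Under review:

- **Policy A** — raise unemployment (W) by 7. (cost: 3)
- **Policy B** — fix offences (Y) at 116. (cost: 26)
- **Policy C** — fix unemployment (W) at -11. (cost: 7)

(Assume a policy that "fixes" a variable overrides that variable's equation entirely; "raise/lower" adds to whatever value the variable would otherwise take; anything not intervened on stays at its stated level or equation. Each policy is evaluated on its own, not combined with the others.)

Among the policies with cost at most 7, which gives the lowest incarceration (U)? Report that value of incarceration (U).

2032

Policy A (W + 7):
  N = 150
  Y = 252 + 3·150 = 702
  T = 80 − 3·150 = -370
  W = 264 + 3·150 − 3·(-370) (+7 from intervention) = 1831
  U = 87 − 150 + 3·702 + 1831 = 3874
Policy C (W := -11):
  N = 150
  Y = 252 + 3·150 = 702
  T = 80 − 3·150 = -370
  W = -11
  U = 87 − 150 + 3·702 + (-11) = 2032
Comparing — Policy A: U=3874, Policy C: U=2032. Lowest is 2032 (Policy C).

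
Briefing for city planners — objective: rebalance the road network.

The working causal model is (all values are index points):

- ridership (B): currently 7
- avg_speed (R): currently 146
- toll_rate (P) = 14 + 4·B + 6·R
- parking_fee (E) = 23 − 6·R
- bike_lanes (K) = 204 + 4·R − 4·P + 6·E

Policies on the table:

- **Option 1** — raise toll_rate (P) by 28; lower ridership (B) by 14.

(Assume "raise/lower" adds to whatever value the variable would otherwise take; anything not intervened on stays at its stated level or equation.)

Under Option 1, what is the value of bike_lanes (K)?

-7890

Option 1 (P + 28, B − 14):
  B = 7 − 14 = -7
  R = 146
  P = 14 + 4·(-7) + 6·146 (+28 from intervention) = 890
  E = 23 − 6·146 = -853
  K = 204 + 4·146 − 4·890 + 6·(-853) = -7890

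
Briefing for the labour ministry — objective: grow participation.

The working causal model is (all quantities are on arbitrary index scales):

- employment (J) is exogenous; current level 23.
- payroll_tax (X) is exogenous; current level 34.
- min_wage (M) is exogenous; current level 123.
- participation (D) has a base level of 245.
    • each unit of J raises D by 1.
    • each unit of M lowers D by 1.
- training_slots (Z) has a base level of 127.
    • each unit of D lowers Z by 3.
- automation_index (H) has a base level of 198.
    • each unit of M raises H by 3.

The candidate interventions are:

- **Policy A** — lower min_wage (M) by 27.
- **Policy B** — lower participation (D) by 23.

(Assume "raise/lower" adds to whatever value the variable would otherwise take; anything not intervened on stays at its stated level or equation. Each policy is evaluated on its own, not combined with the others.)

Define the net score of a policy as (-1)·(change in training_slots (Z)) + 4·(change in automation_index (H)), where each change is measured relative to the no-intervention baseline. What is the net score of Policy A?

Baseline:
  J = 23
  M = 123
  D = 245 + 23 − 123 = 145
  Z = 127 − 3·145 = -308
  H = 198 + 3·123 = 567
Policy A (M − 27):
  J = 23
  M = 123 − 27 = 96
  D = 245 + 23 − 96 = 172
  Z = 127 − 3·172 = -389
  H = 198 + 3·96 = 486
ΔZ = -389 − (-308) = -81; ΔH = 486 − 567 = -81
Score = (-1)·(-81) + 4·(-81) = -243

-243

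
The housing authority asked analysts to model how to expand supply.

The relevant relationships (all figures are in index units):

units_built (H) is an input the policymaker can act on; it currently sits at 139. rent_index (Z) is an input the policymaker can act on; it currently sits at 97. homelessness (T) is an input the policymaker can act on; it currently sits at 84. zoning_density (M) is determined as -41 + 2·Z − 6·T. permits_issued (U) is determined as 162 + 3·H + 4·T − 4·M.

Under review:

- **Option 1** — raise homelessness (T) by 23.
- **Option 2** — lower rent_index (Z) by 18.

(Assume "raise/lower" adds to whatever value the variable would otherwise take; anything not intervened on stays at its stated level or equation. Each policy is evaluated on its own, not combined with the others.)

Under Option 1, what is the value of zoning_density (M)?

Option 1 (T + 23):
  Z = 97
  T = 84 + 23 = 107
  M = -41 + 2·97 − 6·107 = -489

-489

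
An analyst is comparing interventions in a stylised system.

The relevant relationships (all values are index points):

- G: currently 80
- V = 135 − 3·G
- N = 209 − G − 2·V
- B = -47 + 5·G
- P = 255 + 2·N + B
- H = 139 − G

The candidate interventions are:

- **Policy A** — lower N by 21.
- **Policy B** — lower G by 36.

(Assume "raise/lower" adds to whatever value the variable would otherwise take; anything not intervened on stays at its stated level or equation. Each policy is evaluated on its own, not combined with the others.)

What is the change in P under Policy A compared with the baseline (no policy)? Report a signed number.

Baseline:
  G = 80
  V = 135 − 3·80 = -105
  N = 209 − 80 − 2·(-105) = 339
  B = -47 + 5·80 = 353
  P = 255 + 2·339 + 353 = 1286
Policy A (N − 21):
  G = 80
  V = 135 − 3·80 = -105
  N = 209 − 80 − 2·(-105) (−21 from intervention) = 318
  B = -47 + 5·80 = 353
  P = 255 + 2·318 + 353 = 1244
Change in P: 1244 − 1286 = -42

-42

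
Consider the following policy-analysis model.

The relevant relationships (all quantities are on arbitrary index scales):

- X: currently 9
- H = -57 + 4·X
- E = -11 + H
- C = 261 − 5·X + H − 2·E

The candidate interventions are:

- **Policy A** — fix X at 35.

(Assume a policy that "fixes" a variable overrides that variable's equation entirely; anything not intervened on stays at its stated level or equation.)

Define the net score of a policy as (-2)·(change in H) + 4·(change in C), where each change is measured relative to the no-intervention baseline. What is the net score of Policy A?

-1144

Baseline:
  X = 9
  H = -57 + 4·9 = -21
  E = -11 + (-21) = -32
  C = 261 − 5·9 + (-21) − 2·(-32) = 259
Policy A (X := 35):
  X = 35
  H = -57 + 4·35 = 83
  E = -11 + 83 = 72
  C = 261 − 5·35 + 83 − 2·72 = 25
ΔH = 83 − (-21) = 104; ΔC = 25 − 259 = -234
Score = (-2)·104 + 4·(-234) = -1144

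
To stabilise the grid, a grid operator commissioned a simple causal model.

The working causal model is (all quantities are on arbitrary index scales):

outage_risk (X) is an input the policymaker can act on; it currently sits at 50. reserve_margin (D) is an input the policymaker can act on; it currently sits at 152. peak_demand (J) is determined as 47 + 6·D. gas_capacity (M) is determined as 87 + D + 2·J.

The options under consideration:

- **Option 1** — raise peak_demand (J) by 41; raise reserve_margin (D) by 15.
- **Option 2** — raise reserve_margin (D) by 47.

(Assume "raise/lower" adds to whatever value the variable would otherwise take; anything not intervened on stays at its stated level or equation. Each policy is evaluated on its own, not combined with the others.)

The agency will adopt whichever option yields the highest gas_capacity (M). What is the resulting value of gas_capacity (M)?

Option 1 (J + 41, D + 15):
  D = 152 + 15 = 167
  J = 47 + 6·167 (+41 from intervention) = 1090
  M = 87 + 167 + 2·1090 = 2434
Option 2 (D + 47):
  D = 152 + 47 = 199
  J = 47 + 6·199 = 1241
  M = 87 + 199 + 2·1241 = 2768
Comparing — Option 1: M=2434, Option 2: M=2768. Highest is 2768 (Option 2).

2768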